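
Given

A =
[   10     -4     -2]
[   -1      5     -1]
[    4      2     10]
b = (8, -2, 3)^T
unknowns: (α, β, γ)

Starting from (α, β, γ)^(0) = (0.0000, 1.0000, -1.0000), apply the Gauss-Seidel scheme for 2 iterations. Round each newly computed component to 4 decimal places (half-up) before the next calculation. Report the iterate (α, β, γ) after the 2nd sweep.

(0.6360, -0.2768, 0.1010)

Iteration 1:
  α = (8 - (-4)·1.0000 - (-2)·-1.0000) / (10) = 1.0000
  β = (-2 - (-1)·1.0000 - (-1)·-1.0000) / (5) = -0.4000
  γ = (3 - (4)·1.0000 - (2)·-0.4000) / (10) = -0.0200
Iteration 2:
  α = (8 - (-4)·-0.4000 - (-2)·-0.0200) / (10) = 0.6360
  β = (-2 - (-1)·0.6360 - (-1)·-0.0200) / (5) = -0.2768
  γ = (3 - (4)·0.6360 - (2)·-0.2768) / (10) = 0.1010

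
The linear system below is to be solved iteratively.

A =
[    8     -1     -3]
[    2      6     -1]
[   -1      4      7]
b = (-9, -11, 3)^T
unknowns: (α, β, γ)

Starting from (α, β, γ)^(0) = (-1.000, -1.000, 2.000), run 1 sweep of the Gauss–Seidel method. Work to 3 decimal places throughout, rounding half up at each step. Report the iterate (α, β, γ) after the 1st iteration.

Iteration 1:
  α = (-9 - (-1)·-1.000 - (-3)·2.000) / (8) = -0.500
  β = (-11 - (2)·-0.500 - (-1)·2.000) / (6) = -1.333
  γ = (3 - (-1)·-0.500 - (4)·-1.333) / (7) = 1.119

(-0.500, -1.333, 1.119)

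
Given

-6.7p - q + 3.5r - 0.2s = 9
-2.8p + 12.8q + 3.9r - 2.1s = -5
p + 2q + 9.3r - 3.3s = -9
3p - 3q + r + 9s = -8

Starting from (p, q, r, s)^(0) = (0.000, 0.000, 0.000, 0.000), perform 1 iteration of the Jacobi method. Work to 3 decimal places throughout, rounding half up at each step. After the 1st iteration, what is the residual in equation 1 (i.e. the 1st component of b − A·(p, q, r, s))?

2.821

Iteration 1:
  p = (9 - (-1)·0.000 - (3.5)·0.000 - (-0.2)·0.000) / (-6.7) = -1.343
  q = (-5 - (-2.8)·0.000 - (3.9)·0.000 - (-2.1)·0.000) / (12.8) = -0.391
  r = (-9 - (1)·0.000 - (2)·0.000 - (-3.3)·0.000) / (9.3) = -0.968
  s = (-8 - (3)·0.000 - (-3)·0.000 - (1)·0.000) / (9) = -0.889
Residual b − A·x = (2.821, -1.847, -0.806, 3.825)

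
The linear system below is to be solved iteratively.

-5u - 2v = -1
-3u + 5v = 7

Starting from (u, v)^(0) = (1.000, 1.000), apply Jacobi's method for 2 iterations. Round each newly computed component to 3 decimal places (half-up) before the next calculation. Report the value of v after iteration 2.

Iteration 1:
  u = (-1 - (-2)·1.000) / (-5) = -0.200
  v = (7 - (-3)·1.000) / (5) = 2.000
Iteration 2:
  u = (-1 - (-2)·2.000) / (-5) = -0.600
  v = (7 - (-3)·-0.200) / (5) = 1.280

1.280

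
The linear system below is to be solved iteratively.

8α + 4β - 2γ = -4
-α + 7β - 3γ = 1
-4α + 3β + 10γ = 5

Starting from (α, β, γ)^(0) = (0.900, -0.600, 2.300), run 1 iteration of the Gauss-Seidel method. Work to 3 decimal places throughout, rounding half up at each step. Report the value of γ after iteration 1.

0.295

Iteration 1:
  α = (-4 - (4)·-0.600 - (-2)·2.300) / (8) = 0.375
  β = (1 - (-1)·0.375 - (-3)·2.300) / (7) = 1.182
  γ = (5 - (-4)·0.375 - (3)·1.182) / (10) = 0.295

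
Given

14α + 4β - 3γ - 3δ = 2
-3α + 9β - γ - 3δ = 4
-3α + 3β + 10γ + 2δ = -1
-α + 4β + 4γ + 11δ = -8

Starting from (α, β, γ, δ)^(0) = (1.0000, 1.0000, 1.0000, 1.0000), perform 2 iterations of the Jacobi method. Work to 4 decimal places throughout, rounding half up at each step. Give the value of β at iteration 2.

Iteration 1:
  α = (2 - (4)·1.0000 - (-3)·1.0000 - (-3)·1.0000) / (14) = 0.2857
  β = (4 - (-3)·1.0000 - (-1)·1.0000 - (-3)·1.0000) / (9) = 1.2222
  γ = (-1 - (-3)·1.0000 - (3)·1.0000 - (2)·1.0000) / (10) = -0.3000
  δ = (-8 - (-1)·1.0000 - (4)·1.0000 - (4)·1.0000) / (11) = -1.3636
Iteration 2:
  α = (2 - (4)·1.2222 - (-3)·-0.3000 - (-3)·-1.3636) / (14) = -0.5628
  β = (4 - (-3)·0.2857 - (-1)·-0.3000 - (-3)·-1.3636) / (9) = 0.0518
  γ = (-1 - (-3)·0.2857 - (3)·1.2222 - (2)·-1.3636) / (10) = -0.1082
  δ = (-8 - (-1)·0.2857 - (4)·1.2222 - (4)·-0.3000) / (11) = -1.0366

0.0518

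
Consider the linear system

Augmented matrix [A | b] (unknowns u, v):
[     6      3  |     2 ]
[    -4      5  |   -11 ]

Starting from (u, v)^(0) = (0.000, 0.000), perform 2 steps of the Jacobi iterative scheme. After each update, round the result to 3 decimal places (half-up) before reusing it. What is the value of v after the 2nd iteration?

Iteration 1:
  u = (2 - (3)·0.000) / (6) = 0.333
  v = (-11 - (-4)·0.000) / (5) = -2.200
Iteration 2:
  u = (2 - (3)·-2.200) / (6) = 1.433
  v = (-11 - (-4)·0.333) / (5) = -1.934

-1.934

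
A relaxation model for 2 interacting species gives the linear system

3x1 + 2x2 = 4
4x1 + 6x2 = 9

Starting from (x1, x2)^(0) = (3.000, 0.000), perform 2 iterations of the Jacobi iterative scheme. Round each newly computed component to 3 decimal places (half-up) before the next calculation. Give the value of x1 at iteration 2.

1.667

Iteration 1:
  x1 = (4 - (2)·0.000) / (3) = 1.333
  x2 = (9 - (4)·3.000) / (6) = -0.500
Iteration 2:
  x1 = (4 - (2)·-0.500) / (3) = 1.667
  x2 = (9 - (4)·1.333) / (6) = 0.611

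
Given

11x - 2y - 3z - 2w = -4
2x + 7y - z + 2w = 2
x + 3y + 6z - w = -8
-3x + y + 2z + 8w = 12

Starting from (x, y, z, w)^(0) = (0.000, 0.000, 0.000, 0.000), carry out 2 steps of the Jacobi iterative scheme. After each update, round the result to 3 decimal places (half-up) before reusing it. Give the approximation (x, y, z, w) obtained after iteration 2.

Iteration 1:
  x = (-4 - (-2)·0.000 - (-3)·0.000 - (-2)·0.000) / (11) = -0.364
  y = (2 - (2)·0.000 - (-1)·0.000 - (2)·0.000) / (7) = 0.286
  z = (-8 - (1)·0.000 - (3)·0.000 - (-1)·0.000) / (6) = -1.333
  w = (12 - (-3)·0.000 - (1)·0.000 - (2)·0.000) / (8) = 1.500
Iteration 2:
  x = (-4 - (-2)·0.286 - (-3)·-1.333 - (-2)·1.500) / (11) = -0.402
  y = (2 - (2)·-0.364 - (-1)·-1.333 - (2)·1.500) / (7) = -0.229
  z = (-8 - (1)·-0.364 - (3)·0.286 - (-1)·1.500) / (6) = -1.166
  w = (12 - (-3)·-0.364 - (1)·0.286 - (2)·-1.333) / (8) = 1.661

(-0.402, -0.229, -1.166, 1.661)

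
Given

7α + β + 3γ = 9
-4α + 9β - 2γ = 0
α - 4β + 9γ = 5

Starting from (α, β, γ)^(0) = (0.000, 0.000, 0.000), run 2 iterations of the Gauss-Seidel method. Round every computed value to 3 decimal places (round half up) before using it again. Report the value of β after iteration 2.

Iteration 1:
  α = (9 - (1)·0.000 - (3)·0.000) / (7) = 1.286
  β = (0 - (-4)·1.286 - (-2)·0.000) / (9) = 0.572
  γ = (5 - (1)·1.286 - (-4)·0.572) / (9) = 0.667
Iteration 2:
  α = (9 - (1)·0.572 - (3)·0.667) / (7) = 0.918
  β = (0 - (-4)·0.918 - (-2)·0.667) / (9) = 0.556
  γ = (5 - (1)·0.918 - (-4)·0.556) / (9) = 0.701

0.556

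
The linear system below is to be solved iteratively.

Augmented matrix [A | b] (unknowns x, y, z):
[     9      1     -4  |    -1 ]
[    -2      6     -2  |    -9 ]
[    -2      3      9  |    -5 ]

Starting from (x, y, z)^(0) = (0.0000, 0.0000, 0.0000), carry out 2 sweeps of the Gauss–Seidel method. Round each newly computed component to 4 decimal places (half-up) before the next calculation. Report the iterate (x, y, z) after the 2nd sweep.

(0.0295, -1.5128, -0.0447)

Iteration 1:
  x = (-1 - (1)·0.0000 - (-4)·0.0000) / (9) = -0.1111
  y = (-9 - (-2)·-0.1111 - (-2)·0.0000) / (6) = -1.5370
  z = (-5 - (-2)·-0.1111 - (3)·-1.5370) / (9) = -0.0679
Iteration 2:
  x = (-1 - (1)·-1.5370 - (-4)·-0.0679) / (9) = 0.0295
  y = (-9 - (-2)·0.0295 - (-2)·-0.0679) / (6) = -1.5128
  z = (-5 - (-2)·0.0295 - (3)·-1.5128) / (9) = -0.0447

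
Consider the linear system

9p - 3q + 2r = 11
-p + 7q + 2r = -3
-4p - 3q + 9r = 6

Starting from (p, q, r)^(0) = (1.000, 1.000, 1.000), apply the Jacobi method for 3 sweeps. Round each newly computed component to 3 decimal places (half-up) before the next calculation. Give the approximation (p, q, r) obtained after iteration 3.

(0.768, -0.632, 0.766)

Iteration 1:
  p = (11 - (-3)·1.000 - (2)·1.000) / (9) = 1.333
  q = (-3 - (-1)·1.000 - (2)·1.000) / (7) = -0.571
  r = (6 - (-4)·1.000 - (-3)·1.000) / (9) = 1.444
Iteration 2:
  p = (11 - (-3)·-0.571 - (2)·1.444) / (9) = 0.711
  q = (-3 - (-1)·1.333 - (2)·1.444) / (7) = -0.651
  r = (6 - (-4)·1.333 - (-3)·-0.571) / (9) = 1.069
Iteration 3:
  p = (11 - (-3)·-0.651 - (2)·1.069) / (9) = 0.768
  q = (-3 - (-1)·0.711 - (2)·1.069) / (7) = -0.632
  r = (6 - (-4)·0.711 - (-3)·-0.651) / (9) = 0.766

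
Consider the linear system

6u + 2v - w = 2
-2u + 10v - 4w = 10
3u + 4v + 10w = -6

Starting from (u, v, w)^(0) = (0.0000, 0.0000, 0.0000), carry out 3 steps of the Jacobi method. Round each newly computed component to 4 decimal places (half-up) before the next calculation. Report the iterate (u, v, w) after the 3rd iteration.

Iteration 1:
  u = (2 - (2)·0.0000 - (-1)·0.0000) / (6) = 0.3333
  v = (10 - (-2)·0.0000 - (-4)·0.0000) / (10) = 1.0000
  w = (-6 - (3)·0.0000 - (4)·0.0000) / (10) = -0.6000
Iteration 2:
  u = (2 - (2)·1.0000 - (-1)·-0.6000) / (6) = -0.1000
  v = (10 - (-2)·0.3333 - (-4)·-0.6000) / (10) = 0.8267
  w = (-6 - (3)·0.3333 - (4)·1.0000) / (10) = -1.1000
Iteration 3:
  u = (2 - (2)·0.8267 - (-1)·-1.1000) / (6) = -0.1256
  v = (10 - (-2)·-0.1000 - (-4)·-1.1000) / (10) = 0.5400
  w = (-6 - (3)·-0.1000 - (4)·0.8267) / (10) = -0.9007

(-0.1256, 0.5400, -0.9007)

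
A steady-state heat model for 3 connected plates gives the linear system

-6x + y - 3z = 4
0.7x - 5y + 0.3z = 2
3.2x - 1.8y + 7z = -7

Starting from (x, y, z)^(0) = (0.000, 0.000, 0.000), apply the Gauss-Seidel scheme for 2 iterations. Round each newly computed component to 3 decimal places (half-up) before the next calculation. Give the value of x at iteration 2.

-0.338

Iteration 1:
  x = (4 - (1)·0.000 - (-3)·0.000) / (-6) = -0.667
  y = (2 - (0.7)·-0.667 - (0.3)·0.000) / (-5) = -0.493
  z = (-7 - (3.2)·-0.667 - (-1.8)·-0.493) / (7) = -0.822
Iteration 2:
  x = (4 - (1)·-0.493 - (-3)·-0.822) / (-6) = -0.338
  y = (2 - (0.7)·-0.338 - (0.3)·-0.822) / (-5) = -0.497
  z = (-7 - (3.2)·-0.338 - (-1.8)·-0.497) / (7) = -0.973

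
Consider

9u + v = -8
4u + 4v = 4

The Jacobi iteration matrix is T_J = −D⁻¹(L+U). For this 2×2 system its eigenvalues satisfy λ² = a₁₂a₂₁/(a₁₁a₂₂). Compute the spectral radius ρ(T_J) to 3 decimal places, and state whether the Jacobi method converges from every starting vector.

0.333

a₁₂a₂₁/(a₁₁a₂₂) = (1)·(4) / ((9)·(4)) = 0.111111
ρ = √|0.111111| = √0.111111 = 0.333
ρ < 1, so Jacobi converges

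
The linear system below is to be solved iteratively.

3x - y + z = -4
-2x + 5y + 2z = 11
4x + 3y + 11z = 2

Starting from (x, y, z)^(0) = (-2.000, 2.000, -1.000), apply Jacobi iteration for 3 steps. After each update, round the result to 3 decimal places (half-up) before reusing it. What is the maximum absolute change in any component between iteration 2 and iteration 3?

Iteration 1:
  x = (-4 - (-1)·2.000 - (1)·-1.000) / (3) = -0.333
  y = (11 - (-2)·-2.000 - (2)·-1.000) / (5) = 1.800
  z = (2 - (4)·-2.000 - (3)·2.000) / (11) = 0.364
Iteration 2:
  x = (-4 - (-1)·1.800 - (1)·0.364) / (3) = -0.855
  y = (11 - (-2)·-0.333 - (2)·0.364) / (5) = 1.921
  z = (2 - (4)·-0.333 - (3)·1.800) / (11) = -0.188
Iteration 3:
  x = (-4 - (-1)·1.921 - (1)·-0.188) / (3) = -0.630
  y = (11 - (-2)·-0.855 - (2)·-0.188) / (5) = 1.933
  z = (2 - (4)·-0.855 - (3)·1.921) / (11) = -0.031
Change: (0.225, 0.012, 0.157) → max |·| = 0.225

0.225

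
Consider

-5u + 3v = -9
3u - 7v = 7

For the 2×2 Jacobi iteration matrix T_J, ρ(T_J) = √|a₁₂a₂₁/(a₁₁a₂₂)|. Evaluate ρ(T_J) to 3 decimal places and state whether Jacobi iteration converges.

a₁₂a₂₁/(a₁₁a₂₂) = (3)·(3) / ((-5)·(-7)) = 0.257143
ρ = √|0.257143| = √0.257143 = 0.507
ρ < 1, so Jacobi converges

0.507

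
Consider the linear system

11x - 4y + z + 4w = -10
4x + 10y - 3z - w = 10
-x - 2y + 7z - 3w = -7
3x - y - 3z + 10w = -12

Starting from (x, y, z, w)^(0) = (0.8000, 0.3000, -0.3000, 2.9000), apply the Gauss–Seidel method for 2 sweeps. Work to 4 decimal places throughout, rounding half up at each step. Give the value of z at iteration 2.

Iteration 1:
  x = (-10 - (-4)·0.3000 - (1)·-0.3000 - (4)·2.9000) / (11) = -1.8273
  y = (10 - (4)·-1.8273 - (-3)·-0.3000 - (-1)·2.9000) / (10) = 1.9309
  z = (-7 - (-1)·-1.8273 - (-2)·1.9309 - (-3)·2.9000) / (7) = 0.5335
  w = (-12 - (3)·-1.8273 - (-1)·1.9309 - (-3)·0.5335) / (10) = -0.2987
Iteration 2:
  x = (-10 - (-4)·1.9309 - (1)·0.5335 - (4)·-0.2987) / (11) = -0.1468
  y = (10 - (4)·-0.1468 - (-3)·0.5335 - (-1)·-0.2987) / (10) = 1.1889
  z = (-7 - (-1)·-0.1468 - (-2)·1.1889 - (-3)·-0.2987) / (7) = -0.8093
  w = (-12 - (3)·-0.1468 - (-1)·1.1889 - (-3)·-0.8093) / (10) = -1.2799

-0.8093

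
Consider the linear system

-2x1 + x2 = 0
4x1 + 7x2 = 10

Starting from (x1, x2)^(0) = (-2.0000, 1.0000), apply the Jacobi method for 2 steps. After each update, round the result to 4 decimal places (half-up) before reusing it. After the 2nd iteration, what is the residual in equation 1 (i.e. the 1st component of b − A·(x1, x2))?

1.4285

Iteration 1:
  x1 = (0 - (1)·1.0000) / (-2) = 0.5000
  x2 = (10 - (4)·-2.0000) / (7) = 2.5714
Iteration 2:
  x1 = (0 - (1)·2.5714) / (-2) = 1.2857
  x2 = (10 - (4)·0.5000) / (7) = 1.1429
Residual b − A·x = (1.4285, -3.1431)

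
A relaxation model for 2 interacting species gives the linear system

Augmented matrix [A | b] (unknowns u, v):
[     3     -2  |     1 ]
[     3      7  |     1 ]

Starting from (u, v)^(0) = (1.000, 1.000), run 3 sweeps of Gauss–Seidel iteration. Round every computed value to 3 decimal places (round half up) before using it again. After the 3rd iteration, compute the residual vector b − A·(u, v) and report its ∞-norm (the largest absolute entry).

Iteration 1:
  u = (1 - (-2)·1.000) / (3) = 1.000
  v = (1 - (3)·1.000) / (7) = -0.286
Iteration 2:
  u = (1 - (-2)·-0.286) / (3) = 0.143
  v = (1 - (3)·0.143) / (7) = 0.082
Iteration 3:
  u = (1 - (-2)·0.082) / (3) = 0.388
  v = (1 - (3)·0.388) / (7) = -0.023
Residual b − A·x = (-0.210, -0.003); ∞-norm = 0.210

0.210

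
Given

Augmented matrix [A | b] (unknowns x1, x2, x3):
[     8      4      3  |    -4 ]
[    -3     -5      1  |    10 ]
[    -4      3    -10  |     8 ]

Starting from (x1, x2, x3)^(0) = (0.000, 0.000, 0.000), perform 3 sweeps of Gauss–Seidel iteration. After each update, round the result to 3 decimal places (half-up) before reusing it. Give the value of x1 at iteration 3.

Iteration 1:
  x1 = (-4 - (4)·0.000 - (3)·0.000) / (8) = -0.500
  x2 = (10 - (-3)·-0.500 - (1)·0.000) / (-5) = -1.700
  x3 = (8 - (-4)·-0.500 - (3)·-1.700) / (-10) = -1.110
Iteration 2:
  x1 = (-4 - (4)·-1.700 - (3)·-1.110) / (8) = 0.766
  x2 = (10 - (-3)·0.766 - (1)·-1.110) / (-5) = -2.682
  x3 = (8 - (-4)·0.766 - (3)·-2.682) / (-10) = -1.911
Iteration 3:
  x1 = (-4 - (4)·-2.682 - (3)·-1.911) / (8) = 1.558
  x2 = (10 - (-3)·1.558 - (1)·-1.911) / (-5) = -3.317
  x3 = (8 - (-4)·1.558 - (3)·-3.317) / (-10) = -2.418

1.558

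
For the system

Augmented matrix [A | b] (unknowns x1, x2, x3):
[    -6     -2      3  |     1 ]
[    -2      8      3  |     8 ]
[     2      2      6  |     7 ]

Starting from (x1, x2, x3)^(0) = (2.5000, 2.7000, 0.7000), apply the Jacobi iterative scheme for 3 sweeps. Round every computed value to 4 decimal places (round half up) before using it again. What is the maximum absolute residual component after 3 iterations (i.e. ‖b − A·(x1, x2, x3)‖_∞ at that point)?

1.7488

Iteration 1:
  x1 = (1 - (-2)·2.7000 - (3)·0.7000) / (-6) = -0.7167
  x2 = (8 - (-2)·2.5000 - (3)·0.7000) / (8) = 1.3625
  x3 = (7 - (2)·2.5000 - (2)·2.7000) / (6) = -0.5667
Iteration 2:
  x1 = (1 - (-2)·1.3625 - (3)·-0.5667) / (-6) = -0.9042
  x2 = (8 - (-2)·-0.7167 - (3)·-0.5667) / (8) = 1.0333
  x3 = (7 - (2)·-0.7167 - (2)·1.3625) / (6) = 0.9514
Iteration 3:
  x1 = (1 - (-2)·1.0333 - (3)·0.9514) / (-6) = -0.0354
  x2 = (8 - (-2)·-0.9042 - (3)·0.9514) / (8) = 0.4172
  x3 = (7 - (2)·-0.9042 - (2)·1.0333) / (6) = 1.1236
Residual b − A·x = (-1.7488, 1.2208, -0.5052); ∞-norm = 1.7488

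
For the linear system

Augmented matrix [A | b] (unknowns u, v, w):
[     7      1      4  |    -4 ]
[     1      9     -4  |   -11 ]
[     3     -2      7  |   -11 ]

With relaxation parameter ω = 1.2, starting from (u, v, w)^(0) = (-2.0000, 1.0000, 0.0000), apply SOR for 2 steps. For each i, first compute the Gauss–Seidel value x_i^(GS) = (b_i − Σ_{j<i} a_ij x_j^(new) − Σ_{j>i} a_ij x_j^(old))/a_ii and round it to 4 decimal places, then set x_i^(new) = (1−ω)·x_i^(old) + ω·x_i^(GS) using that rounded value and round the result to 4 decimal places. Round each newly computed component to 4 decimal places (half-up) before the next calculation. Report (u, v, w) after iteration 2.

(1.1904, -2.4782, -2.9074)

Iteration 1:
  u: GS value = (-4 - (1)·1.0000 - (4)·0.0000) / (7) = -0.7143;  u ← (1−ω)·-2.0000 + ω·-0.7143 = -0.4572
  v: GS value = (-11 - (1)·-0.4572 - (-4)·0.0000) / (9) = -1.1714;  v ← (1−ω)·1.0000 + ω·-1.1714 = -1.6057
  w: GS value = (-11 - (3)·-0.4572 - (-2)·-1.6057) / (7) = -1.8343;  w ← (1−ω)·0.0000 + ω·-1.8343 = -2.2012
Iteration 2:
  u: GS value = (-4 - (1)·-1.6057 - (4)·-2.2012) / (7) = 0.9158;  u ← (1−ω)·-0.4572 + ω·0.9158 = 1.1904
  v: GS value = (-11 - (1)·1.1904 - (-4)·-2.2012) / (9) = -2.3328;  v ← (1−ω)·-1.6057 + ω·-2.3328 = -2.4782
  w: GS value = (-11 - (3)·1.1904 - (-2)·-2.4782) / (7) = -2.7897;  w ← (1−ω)·-2.2012 + ω·-2.7897 = -2.9074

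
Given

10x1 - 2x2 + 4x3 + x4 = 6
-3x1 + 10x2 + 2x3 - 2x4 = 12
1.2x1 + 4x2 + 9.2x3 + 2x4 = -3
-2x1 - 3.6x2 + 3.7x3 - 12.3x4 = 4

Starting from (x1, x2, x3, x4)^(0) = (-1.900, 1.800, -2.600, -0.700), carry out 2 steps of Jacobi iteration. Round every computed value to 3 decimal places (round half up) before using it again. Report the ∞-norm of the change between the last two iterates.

Iteration 1:
  x1 = (6 - (-2)·1.800 - (4)·-2.600 - (1)·-0.700) / (10) = 2.070
  x2 = (12 - (-3)·-1.900 - (2)·-2.600 - (-2)·-0.700) / (10) = 1.010
  x3 = (-3 - (1.2)·-1.900 - (4)·1.800 - (2)·-0.700) / (9.2) = -0.709
  x4 = (4 - (-2)·-1.900 - (-3.6)·1.800 - (3.7)·-2.600) / (-12.3) = -1.325
Iteration 2:
  x1 = (6 - (-2)·1.010 - (4)·-0.709 - (1)·-1.325) / (10) = 1.218
  x2 = (12 - (-3)·2.070 - (2)·-0.709 - (-2)·-1.325) / (10) = 1.698
  x3 = (-3 - (1.2)·2.070 - (4)·1.010 - (2)·-1.325) / (9.2) = -0.747
  x4 = (4 - (-2)·2.070 - (-3.6)·1.010 - (3.7)·-0.709) / (-12.3) = -1.171
Change: (-0.852, 0.688, -0.038, 0.154) → max |·| = 0.852

0.852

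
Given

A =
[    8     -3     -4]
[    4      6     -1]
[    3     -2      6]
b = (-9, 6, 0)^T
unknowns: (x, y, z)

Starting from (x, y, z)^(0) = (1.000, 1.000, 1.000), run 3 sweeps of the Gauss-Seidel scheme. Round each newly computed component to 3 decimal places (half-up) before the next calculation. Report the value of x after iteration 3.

Iteration 1:
  x = (-9 - (-3)·1.000 - (-4)·1.000) / (8) = -0.250
  y = (6 - (4)·-0.250 - (-1)·1.000) / (6) = 1.333
  z = (0 - (3)·-0.250 - (-2)·1.333) / (6) = 0.569
Iteration 2:
  x = (-9 - (-3)·1.333 - (-4)·0.569) / (8) = -0.341
  y = (6 - (4)·-0.341 - (-1)·0.569) / (6) = 1.322
  z = (0 - (3)·-0.341 - (-2)·1.322) / (6) = 0.611
Iteration 3:
  x = (-9 - (-3)·1.322 - (-4)·0.611) / (8) = -0.324
  y = (6 - (4)·-0.324 - (-1)·0.611) / (6) = 1.318
  z = (0 - (3)·-0.324 - (-2)·1.318) / (6) = 0.601

-0.324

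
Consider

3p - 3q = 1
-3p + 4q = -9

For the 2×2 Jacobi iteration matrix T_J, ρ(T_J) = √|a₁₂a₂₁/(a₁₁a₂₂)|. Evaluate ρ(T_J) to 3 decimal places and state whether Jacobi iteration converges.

a₁₂a₂₁/(a₁₁a₂₂) = (-3)·(-3) / ((3)·(4)) = 0.750000
ρ = √|0.750000| = √0.750000 = 0.866
ρ < 1, so Jacobi converges

0.866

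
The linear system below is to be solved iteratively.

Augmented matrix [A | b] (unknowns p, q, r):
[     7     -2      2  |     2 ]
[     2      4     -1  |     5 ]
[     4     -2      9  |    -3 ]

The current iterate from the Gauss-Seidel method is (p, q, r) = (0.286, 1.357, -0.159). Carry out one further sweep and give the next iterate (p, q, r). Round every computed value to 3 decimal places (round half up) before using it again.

(0.719, 0.851, -0.464)

One sweep:
  p = (2 - (-2)·1.357 - (2)·-0.159) / (7) = 0.719
  q = (5 - (2)·0.719 - (-1)·-0.159) / (4) = 0.851
  r = (-3 - (4)·0.719 - (-2)·0.851) / (9) = -0.464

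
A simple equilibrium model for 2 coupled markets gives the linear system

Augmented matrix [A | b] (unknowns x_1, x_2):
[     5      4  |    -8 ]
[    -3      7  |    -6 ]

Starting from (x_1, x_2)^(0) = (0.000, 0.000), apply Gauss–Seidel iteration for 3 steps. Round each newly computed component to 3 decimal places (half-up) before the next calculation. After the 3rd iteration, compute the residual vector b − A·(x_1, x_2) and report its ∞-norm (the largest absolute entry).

Iteration 1:
  x_1 = (-8 - (4)·0.000) / (5) = -1.600
  x_2 = (-6 - (-3)·-1.600) / (7) = -1.543
Iteration 2:
  x_1 = (-8 - (4)·-1.543) / (5) = -0.366
  x_2 = (-6 - (-3)·-0.366) / (7) = -1.014
Iteration 3:
  x_1 = (-8 - (4)·-1.014) / (5) = -0.789
  x_2 = (-6 - (-3)·-0.789) / (7) = -1.195
Residual b − A·x = (0.725, -0.002); ∞-norm = 0.725

0.725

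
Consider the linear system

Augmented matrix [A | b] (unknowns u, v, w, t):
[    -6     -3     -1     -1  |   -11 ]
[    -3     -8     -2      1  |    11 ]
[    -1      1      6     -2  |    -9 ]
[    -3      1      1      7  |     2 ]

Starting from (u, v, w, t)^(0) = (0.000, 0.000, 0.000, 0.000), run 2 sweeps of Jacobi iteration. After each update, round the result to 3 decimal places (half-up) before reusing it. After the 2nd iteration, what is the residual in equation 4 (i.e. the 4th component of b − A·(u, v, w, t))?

2.317

Iteration 1:
  u = (-11 - (-3)·0.000 - (-1)·0.000 - (-1)·0.000) / (-6) = 1.833
  v = (11 - (-3)·0.000 - (-2)·0.000 - (1)·0.000) / (-8) = -1.375
  w = (-9 - (-1)·0.000 - (1)·0.000 - (-2)·0.000) / (6) = -1.500
  t = (2 - (-3)·0.000 - (1)·0.000 - (1)·0.000) / (7) = 0.286
Iteration 2:
  u = (-11 - (-3)·-1.375 - (-1)·-1.500 - (-1)·0.286) / (-6) = 2.723
  v = (11 - (-3)·1.833 - (-2)·-1.500 - (1)·0.286) / (-8) = -1.652
  w = (-9 - (-1)·1.833 - (1)·-1.375 - (-2)·0.286) / (6) = -0.870
  t = (2 - (-3)·1.833 - (1)·-1.375 - (1)·-1.500) / (7) = 1.482
Residual b − A·x = (0.994, 2.731, 3.559, 2.317)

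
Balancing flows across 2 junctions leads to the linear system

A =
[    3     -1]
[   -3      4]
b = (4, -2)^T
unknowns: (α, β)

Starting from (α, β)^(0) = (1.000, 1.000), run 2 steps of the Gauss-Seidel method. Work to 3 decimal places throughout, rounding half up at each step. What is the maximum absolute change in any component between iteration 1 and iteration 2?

0.084

Iteration 1:
  α = (4 - (-1)·1.000) / (3) = 1.667
  β = (-2 - (-3)·1.667) / (4) = 0.750
Iteration 2:
  α = (4 - (-1)·0.750) / (3) = 1.583
  β = (-2 - (-3)·1.583) / (4) = 0.687
Change: (-0.084, -0.063) → max |·| = 0.084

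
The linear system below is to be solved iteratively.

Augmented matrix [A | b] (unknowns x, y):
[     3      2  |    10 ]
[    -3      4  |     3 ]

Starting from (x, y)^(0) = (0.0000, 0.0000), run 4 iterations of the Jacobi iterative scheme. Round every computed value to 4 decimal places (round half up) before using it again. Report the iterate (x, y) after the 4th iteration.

Iteration 1:
  x = (10 - (2)·0.0000) / (3) = 3.3333
  y = (3 - (-3)·0.0000) / (4) = 0.7500
Iteration 2:
  x = (10 - (2)·0.7500) / (3) = 2.8333
  y = (3 - (-3)·3.3333) / (4) = 3.2500
Iteration 3:
  x = (10 - (2)·3.2500) / (3) = 1.1667
  y = (3 - (-3)·2.8333) / (4) = 2.8750
Iteration 4:
  x = (10 - (2)·2.8750) / (3) = 1.4167
  y = (3 - (-3)·1.1667) / (4) = 1.6250

(1.4167, 1.6250)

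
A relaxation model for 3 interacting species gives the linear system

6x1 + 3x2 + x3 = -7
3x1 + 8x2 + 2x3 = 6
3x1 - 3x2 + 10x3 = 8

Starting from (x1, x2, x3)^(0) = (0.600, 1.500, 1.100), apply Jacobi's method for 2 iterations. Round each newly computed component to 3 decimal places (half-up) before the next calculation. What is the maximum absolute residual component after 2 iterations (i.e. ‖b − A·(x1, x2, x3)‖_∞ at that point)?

Iteration 1:
  x1 = (-7 - (3)·1.500 - (1)·1.100) / (6) = -2.100
  x2 = (6 - (3)·0.600 - (2)·1.100) / (8) = 0.250
  x3 = (8 - (3)·0.600 - (-3)·1.500) / (10) = 1.070
Iteration 2:
  x1 = (-7 - (3)·0.250 - (1)·1.070) / (6) = -1.470
  x2 = (6 - (3)·-2.100 - (2)·1.070) / (8) = 1.270
  x3 = (8 - (3)·-2.100 - (-3)·0.250) / (10) = 1.505
Residual b − A·x = (-3.495, -2.760, 1.170); ∞-norm = 3.495

3.495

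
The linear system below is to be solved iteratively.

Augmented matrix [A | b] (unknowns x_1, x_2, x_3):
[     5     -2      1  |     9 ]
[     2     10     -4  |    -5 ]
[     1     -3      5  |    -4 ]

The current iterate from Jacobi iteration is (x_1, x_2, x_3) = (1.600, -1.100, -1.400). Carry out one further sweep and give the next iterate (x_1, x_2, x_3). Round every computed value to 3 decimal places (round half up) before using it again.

(1.640, -1.380, -1.780)

One sweep:
  x_1 = (9 - (-2)·-1.100 - (1)·-1.400) / (5) = 1.640
  x_2 = (-5 - (2)·1.600 - (-4)·-1.400) / (10) = -1.380
  x_3 = (-4 - (1)·1.600 - (-3)·-1.100) / (5) = -1.780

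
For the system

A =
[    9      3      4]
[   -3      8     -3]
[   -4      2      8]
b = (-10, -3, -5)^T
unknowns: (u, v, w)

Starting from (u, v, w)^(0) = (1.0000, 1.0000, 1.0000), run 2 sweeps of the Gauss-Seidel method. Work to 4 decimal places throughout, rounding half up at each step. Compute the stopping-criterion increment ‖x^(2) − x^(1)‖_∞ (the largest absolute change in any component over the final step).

Iteration 1:
  u = (-10 - (3)·1.0000 - (4)·1.0000) / (9) = -1.8889
  v = (-3 - (-3)·-1.8889 - (-3)·1.0000) / (8) = -0.7083
  w = (-5 - (-4)·-1.8889 - (2)·-0.7083) / (8) = -1.3924
Iteration 2:
  u = (-10 - (3)·-0.7083 - (4)·-1.3924) / (9) = -0.2562
  v = (-3 - (-3)·-0.2562 - (-3)·-1.3924) / (8) = -0.9932
  w = (-5 - (-4)·-0.2562 - (2)·-0.9932) / (8) = -0.5048
Change: (1.6327, -0.2849, 0.8876) → max |·| = 1.6327

1.6327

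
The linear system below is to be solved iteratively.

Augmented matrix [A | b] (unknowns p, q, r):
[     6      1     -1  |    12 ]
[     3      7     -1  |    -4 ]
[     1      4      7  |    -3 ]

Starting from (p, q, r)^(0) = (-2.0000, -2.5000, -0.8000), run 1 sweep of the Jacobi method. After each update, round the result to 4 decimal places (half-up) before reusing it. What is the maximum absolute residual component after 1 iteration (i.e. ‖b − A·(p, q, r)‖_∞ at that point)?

Iteration 1:
  p = (12 - (1)·-2.5000 - (-1)·-0.8000) / (6) = 2.2833
  q = (-4 - (3)·-2.0000 - (-1)·-0.8000) / (7) = 0.1714
  r = (-3 - (1)·-2.0000 - (4)·-2.5000) / (7) = 1.2857
Residual b − A·x = (-0.5855, -10.7640, -14.9688); ∞-norm = 14.9688

14.9688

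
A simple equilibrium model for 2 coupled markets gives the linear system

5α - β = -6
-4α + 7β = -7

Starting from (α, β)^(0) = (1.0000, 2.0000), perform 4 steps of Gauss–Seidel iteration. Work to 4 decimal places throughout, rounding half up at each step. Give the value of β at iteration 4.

Iteration 1:
  α = (-6 - (-1)·2.0000) / (5) = -0.8000
  β = (-7 - (-4)·-0.8000) / (7) = -1.4571
Iteration 2:
  α = (-6 - (-1)·-1.4571) / (5) = -1.4914
  β = (-7 - (-4)·-1.4914) / (7) = -1.8522
Iteration 3:
  α = (-6 - (-1)·-1.8522) / (5) = -1.5704
  β = (-7 - (-4)·-1.5704) / (7) = -1.8974
Iteration 4:
  α = (-6 - (-1)·-1.8974) / (5) = -1.5795
  β = (-7 - (-4)·-1.5795) / (7) = -1.9026

-1.9026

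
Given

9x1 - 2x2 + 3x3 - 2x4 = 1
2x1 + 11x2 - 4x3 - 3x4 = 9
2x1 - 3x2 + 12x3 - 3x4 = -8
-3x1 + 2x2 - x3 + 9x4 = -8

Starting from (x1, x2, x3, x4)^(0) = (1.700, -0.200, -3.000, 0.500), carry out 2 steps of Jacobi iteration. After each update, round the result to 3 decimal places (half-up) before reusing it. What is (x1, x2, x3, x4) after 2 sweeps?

Iteration 1:
  x1 = (1 - (-2)·-0.200 - (3)·-3.000 - (-2)·0.500) / (9) = 1.178
  x2 = (9 - (2)·1.700 - (-4)·-3.000 - (-3)·0.500) / (11) = -0.445
  x3 = (-8 - (2)·1.700 - (-3)·-0.200 - (-3)·0.500) / (12) = -0.875
  x4 = (-8 - (-3)·1.700 - (2)·-0.200 - (-1)·-3.000) / (9) = -0.611
Iteration 2:
  x1 = (1 - (-2)·-0.445 - (3)·-0.875 - (-2)·-0.611) / (9) = 0.168
  x2 = (9 - (2)·1.178 - (-4)·-0.875 - (-3)·-0.611) / (11) = 0.119
  x3 = (-8 - (2)·1.178 - (-3)·-0.445 - (-3)·-0.611) / (12) = -1.127
  x4 = (-8 - (-3)·1.178 - (2)·-0.445 - (-1)·-0.875) / (9) = -0.495

(0.168, 0.119, -1.127, -0.495)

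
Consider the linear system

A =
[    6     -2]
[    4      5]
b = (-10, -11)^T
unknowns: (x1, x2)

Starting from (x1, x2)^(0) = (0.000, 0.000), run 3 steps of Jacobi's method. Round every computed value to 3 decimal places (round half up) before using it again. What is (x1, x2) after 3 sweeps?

(-1.955, -0.280)

Iteration 1:
  x1 = (-10 - (-2)·0.000) / (6) = -1.667
  x2 = (-11 - (4)·0.000) / (5) = -2.200
Iteration 2:
  x1 = (-10 - (-2)·-2.200) / (6) = -2.400
  x2 = (-11 - (4)·-1.667) / (5) = -0.866
Iteration 3:
  x1 = (-10 - (-2)·-0.866) / (6) = -1.955
  x2 = (-11 - (4)·-2.400) / (5) = -0.280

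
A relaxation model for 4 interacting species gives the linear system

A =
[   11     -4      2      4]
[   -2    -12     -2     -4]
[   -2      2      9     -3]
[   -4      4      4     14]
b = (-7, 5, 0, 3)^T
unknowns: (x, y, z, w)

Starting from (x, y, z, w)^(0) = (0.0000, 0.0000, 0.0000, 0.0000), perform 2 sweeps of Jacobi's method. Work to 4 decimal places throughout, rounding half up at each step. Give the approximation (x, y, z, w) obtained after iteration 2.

Iteration 1:
  x = (-7 - (-4)·0.0000 - (2)·0.0000 - (4)·0.0000) / (11) = -0.6364
  y = (5 - (-2)·0.0000 - (-2)·0.0000 - (-4)·0.0000) / (-12) = -0.4167
  z = (0 - (-2)·0.0000 - (2)·0.0000 - (-3)·0.0000) / (9) = 0.0000
  w = (3 - (-4)·0.0000 - (4)·0.0000 - (4)·0.0000) / (14) = 0.2143
Iteration 2:
  x = (-7 - (-4)·-0.4167 - (2)·0.0000 - (4)·0.2143) / (11) = -0.8658
  y = (5 - (-2)·-0.6364 - (-2)·0.0000 - (-4)·0.2143) / (-12) = -0.3820
  z = (0 - (-2)·-0.6364 - (2)·-0.4167 - (-3)·0.2143) / (9) = 0.0226
  w = (3 - (-4)·-0.6364 - (4)·-0.4167 - (4)·0.0000) / (14) = 0.1515

(-0.8658, -0.3820, 0.0226, 0.1515)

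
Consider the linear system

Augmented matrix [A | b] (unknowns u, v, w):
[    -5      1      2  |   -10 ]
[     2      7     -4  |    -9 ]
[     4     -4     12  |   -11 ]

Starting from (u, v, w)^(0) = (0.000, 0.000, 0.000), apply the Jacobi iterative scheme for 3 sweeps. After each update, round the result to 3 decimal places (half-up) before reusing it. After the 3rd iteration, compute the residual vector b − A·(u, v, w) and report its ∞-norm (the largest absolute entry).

0.836

Iteration 1:
  u = (-10 - (1)·0.000 - (2)·0.000) / (-5) = 2.000
  v = (-9 - (2)·0.000 - (-4)·0.000) / (7) = -1.286
  w = (-11 - (4)·0.000 - (-4)·0.000) / (12) = -0.917
Iteration 2:
  u = (-10 - (1)·-1.286 - (2)·-0.917) / (-5) = 1.376
  v = (-9 - (2)·2.000 - (-4)·-0.917) / (7) = -2.381
  w = (-11 - (4)·2.000 - (-4)·-1.286) / (12) = -2.012
Iteration 3:
  u = (-10 - (1)·-2.381 - (2)·-2.012) / (-5) = 0.719
  v = (-9 - (2)·1.376 - (-4)·-2.012) / (7) = -2.829
  w = (-11 - (4)·1.376 - (-4)·-2.381) / (12) = -2.169
Residual b − A·x = (0.762, 0.689, 0.836); ∞-norm = 0.836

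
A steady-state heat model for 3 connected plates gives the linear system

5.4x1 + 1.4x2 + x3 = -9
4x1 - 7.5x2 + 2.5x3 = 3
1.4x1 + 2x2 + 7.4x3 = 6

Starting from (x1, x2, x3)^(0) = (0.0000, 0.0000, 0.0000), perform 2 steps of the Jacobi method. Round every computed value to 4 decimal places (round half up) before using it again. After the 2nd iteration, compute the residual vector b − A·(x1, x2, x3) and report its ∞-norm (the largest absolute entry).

1.3025

Iteration 1:
  x1 = (-9 - (1.4)·0.0000 - (1)·0.0000) / (5.4) = -1.6667
  x2 = (3 - (4)·0.0000 - (2.5)·0.0000) / (-7.5) = -0.4000
  x3 = (6 - (1.4)·0.0000 - (2)·0.0000) / (7.4) = 0.8108
Iteration 2:
  x1 = (-9 - (1.4)·-0.4000 - (1)·0.8108) / (5.4) = -1.7131
  x2 = (3 - (4)·-1.6667 - (2.5)·0.8108) / (-7.5) = -1.0186
  x3 = (6 - (1.4)·-1.6667 - (2)·-0.4000) / (7.4) = 1.2342
Residual b − A·x = (0.4426, -0.8726, 1.3025); ∞-norm = 1.3025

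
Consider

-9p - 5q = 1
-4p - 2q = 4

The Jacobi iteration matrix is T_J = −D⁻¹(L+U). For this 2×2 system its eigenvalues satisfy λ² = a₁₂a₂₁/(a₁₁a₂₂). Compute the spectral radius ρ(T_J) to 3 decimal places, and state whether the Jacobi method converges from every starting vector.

a₁₂a₂₁/(a₁₁a₂₂) = (-5)·(-4) / ((-9)·(-2)) = 1.111111
ρ = √|1.111111| = √1.111111 = 1.054
ρ > 1, so Jacobi diverges

1.054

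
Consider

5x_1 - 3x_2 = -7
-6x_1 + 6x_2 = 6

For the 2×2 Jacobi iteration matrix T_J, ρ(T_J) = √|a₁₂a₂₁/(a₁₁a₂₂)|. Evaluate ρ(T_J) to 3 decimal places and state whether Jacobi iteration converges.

a₁₂a₂₁/(a₁₁a₂₂) = (-3)·(-6) / ((5)·(6)) = 0.600000
ρ = √|0.600000| = √0.600000 = 0.775
ρ < 1, so Jacobi converges

0.775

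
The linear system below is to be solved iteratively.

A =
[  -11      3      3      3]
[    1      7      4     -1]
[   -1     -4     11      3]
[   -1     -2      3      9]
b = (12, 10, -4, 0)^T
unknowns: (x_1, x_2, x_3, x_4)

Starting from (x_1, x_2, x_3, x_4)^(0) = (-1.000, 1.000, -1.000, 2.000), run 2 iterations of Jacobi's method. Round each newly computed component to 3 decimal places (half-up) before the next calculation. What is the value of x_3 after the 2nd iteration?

Iteration 1:
  x_1 = (12 - (3)·1.000 - (3)·-1.000 - (3)·2.000) / (-11) = -0.545
  x_2 = (10 - (1)·-1.000 - (4)·-1.000 - (-1)·2.000) / (7) = 2.429
  x_3 = (-4 - (-1)·-1.000 - (-4)·1.000 - (3)·2.000) / (11) = -0.636
  x_4 = (0 - (-1)·-1.000 - (-2)·1.000 - (3)·-1.000) / (9) = 0.444
Iteration 2:
  x_1 = (12 - (3)·2.429 - (3)·-0.636 - (3)·0.444) / (-11) = -0.481
  x_2 = (10 - (1)·-0.545 - (4)·-0.636 - (-1)·0.444) / (7) = 1.933
  x_3 = (-4 - (-1)·-0.545 - (-4)·2.429 - (3)·0.444) / (11) = 0.349
  x_4 = (0 - (-1)·-0.545 - (-2)·2.429 - (3)·-0.636) / (9) = 0.691

0.349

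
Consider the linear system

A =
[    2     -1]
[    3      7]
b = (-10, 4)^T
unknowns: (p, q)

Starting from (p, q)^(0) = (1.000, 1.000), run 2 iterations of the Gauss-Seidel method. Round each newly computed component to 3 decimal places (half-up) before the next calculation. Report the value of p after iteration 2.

Iteration 1:
  p = (-10 - (-1)·1.000) / (2) = -4.500
  q = (4 - (3)·-4.500) / (7) = 2.500
Iteration 2:
  p = (-10 - (-1)·2.500) / (2) = -3.750
  q = (4 - (3)·-3.750) / (7) = 2.179

-3.750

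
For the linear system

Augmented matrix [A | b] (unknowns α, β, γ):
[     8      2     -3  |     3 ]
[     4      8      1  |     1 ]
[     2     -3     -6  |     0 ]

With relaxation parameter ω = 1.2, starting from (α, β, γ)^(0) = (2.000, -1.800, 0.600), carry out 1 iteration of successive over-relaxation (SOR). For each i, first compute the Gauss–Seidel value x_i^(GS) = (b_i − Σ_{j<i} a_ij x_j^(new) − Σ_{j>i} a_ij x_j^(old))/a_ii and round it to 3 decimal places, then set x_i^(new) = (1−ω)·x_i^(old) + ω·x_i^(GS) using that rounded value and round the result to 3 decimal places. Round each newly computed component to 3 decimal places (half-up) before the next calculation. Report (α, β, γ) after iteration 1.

(0.860, -0.096, 0.282)

Iteration 1:
  α: GS value = (3 - (2)·-1.800 - (-3)·0.600) / (8) = 1.050;  α ← (1−ω)·2.000 + ω·1.050 = 0.860
  β: GS value = (1 - (4)·0.860 - (1)·0.600) / (8) = -0.380;  β ← (1−ω)·-1.800 + ω·-0.380 = -0.096
  γ: GS value = (0 - (2)·0.860 - (-3)·-0.096) / (-6) = 0.335;  γ ← (1−ω)·0.600 + ω·0.335 = 0.282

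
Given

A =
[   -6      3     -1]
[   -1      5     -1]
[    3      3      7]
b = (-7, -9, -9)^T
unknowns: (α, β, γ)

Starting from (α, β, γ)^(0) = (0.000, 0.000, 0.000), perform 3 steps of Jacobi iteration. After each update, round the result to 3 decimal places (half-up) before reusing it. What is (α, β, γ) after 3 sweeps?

(0.424, -1.907, -0.710)

Iteration 1:
  α = (-7 - (3)·0.000 - (-1)·0.000) / (-6) = 1.167
  β = (-9 - (-1)·0.000 - (-1)·0.000) / (5) = -1.800
  γ = (-9 - (3)·0.000 - (3)·0.000) / (7) = -1.286
Iteration 2:
  α = (-7 - (3)·-1.800 - (-1)·-1.286) / (-6) = 0.481
  β = (-9 - (-1)·1.167 - (-1)·-1.286) / (5) = -1.824
  γ = (-9 - (3)·1.167 - (3)·-1.800) / (7) = -1.014
Iteration 3:
  α = (-7 - (3)·-1.824 - (-1)·-1.014) / (-6) = 0.424
  β = (-9 - (-1)·0.481 - (-1)·-1.014) / (5) = -1.907
  γ = (-9 - (3)·0.481 - (3)·-1.824) / (7) = -0.710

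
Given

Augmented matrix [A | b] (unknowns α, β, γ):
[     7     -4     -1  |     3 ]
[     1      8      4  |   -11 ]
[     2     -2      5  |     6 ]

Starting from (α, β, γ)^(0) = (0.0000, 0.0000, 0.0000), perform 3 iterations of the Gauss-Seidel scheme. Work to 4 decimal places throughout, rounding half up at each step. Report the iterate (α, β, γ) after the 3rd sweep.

Iteration 1:
  α = (3 - (-4)·0.0000 - (-1)·0.0000) / (7) = 0.4286
  β = (-11 - (1)·0.4286 - (4)·0.0000) / (8) = -1.4286
  γ = (6 - (2)·0.4286 - (-2)·-1.4286) / (5) = 0.4571
Iteration 2:
  α = (3 - (-4)·-1.4286 - (-1)·0.4571) / (7) = -0.3225
  β = (-11 - (1)·-0.3225 - (4)·0.4571) / (8) = -1.5632
  γ = (6 - (2)·-0.3225 - (-2)·-1.5632) / (5) = 0.7037
Iteration 3:
  α = (3 - (-4)·-1.5632 - (-1)·0.7037) / (7) = -0.3642
  β = (-11 - (1)·-0.3642 - (4)·0.7037) / (8) = -1.6813
  γ = (6 - (2)·-0.3642 - (-2)·-1.6813) / (5) = 0.6732

(-0.3642, -1.6813, 0.6732)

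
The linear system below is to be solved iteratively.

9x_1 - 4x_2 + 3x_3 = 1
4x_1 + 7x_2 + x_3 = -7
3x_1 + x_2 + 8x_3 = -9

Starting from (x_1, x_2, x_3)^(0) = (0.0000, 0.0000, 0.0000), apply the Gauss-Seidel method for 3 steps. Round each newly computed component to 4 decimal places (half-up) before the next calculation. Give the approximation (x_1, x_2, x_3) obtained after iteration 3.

(0.0744, -0.8978, -1.0407)

Iteration 1:
  x_1 = (1 - (-4)·0.0000 - (3)·0.0000) / (9) = 0.1111
  x_2 = (-7 - (4)·0.1111 - (1)·0.0000) / (7) = -1.0635
  x_3 = (-9 - (3)·0.1111 - (1)·-1.0635) / (8) = -1.0337
Iteration 2:
  x_1 = (1 - (-4)·-1.0635 - (3)·-1.0337) / (9) = -0.0170
  x_2 = (-7 - (4)·-0.0170 - (1)·-1.0337) / (7) = -0.8426
  x_3 = (-9 - (3)·-0.0170 - (1)·-0.8426) / (8) = -1.0133
Iteration 3:
  x_1 = (1 - (-4)·-0.8426 - (3)·-1.0133) / (9) = 0.0744
  x_2 = (-7 - (4)·0.0744 - (1)·-1.0133) / (7) = -0.8978
  x_3 = (-9 - (3)·0.0744 - (1)·-0.8978) / (8) = -1.0407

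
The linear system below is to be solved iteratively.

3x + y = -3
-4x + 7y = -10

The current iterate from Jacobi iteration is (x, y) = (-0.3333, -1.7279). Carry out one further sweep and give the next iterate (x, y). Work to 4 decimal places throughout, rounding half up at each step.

One sweep:
  x = (-3 - (1)·-1.7279) / (3) = -0.4240
  y = (-10 - (-4)·-0.3333) / (7) = -1.6190

(-0.4240, -1.6190)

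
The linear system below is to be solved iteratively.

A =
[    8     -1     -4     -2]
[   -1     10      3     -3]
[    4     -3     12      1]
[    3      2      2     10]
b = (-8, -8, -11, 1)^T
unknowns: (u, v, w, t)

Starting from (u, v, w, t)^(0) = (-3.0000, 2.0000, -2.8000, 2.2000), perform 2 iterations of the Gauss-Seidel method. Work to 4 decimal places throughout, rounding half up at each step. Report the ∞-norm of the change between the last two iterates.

Iteration 1:
  u = (-8 - (-1)·2.0000 - (-4)·-2.8000 - (-2)·2.2000) / (8) = -1.6000
  v = (-8 - (-1)·-1.6000 - (3)·-2.8000 - (-3)·2.2000) / (10) = 0.5400
  w = (-11 - (4)·-1.6000 - (-3)·0.5400 - (1)·2.2000) / (12) = -0.4317
  t = (1 - (3)·-1.6000 - (2)·0.5400 - (2)·-0.4317) / (10) = 0.5583
Iteration 2:
  u = (-8 - (-1)·0.5400 - (-4)·-0.4317 - (-2)·0.5583) / (8) = -1.0088
  v = (-8 - (-1)·-1.0088 - (3)·-0.4317 - (-3)·0.5583) / (10) = -0.6039
  w = (-11 - (4)·-1.0088 - (-3)·-0.6039 - (1)·0.5583) / (12) = -0.7779
  t = (1 - (3)·-1.0088 - (2)·-0.6039 - (2)·-0.7779) / (10) = 0.6790
Change: (0.5912, -1.1439, -0.3462, 0.1207) → max |·| = 1.1439

1.1439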